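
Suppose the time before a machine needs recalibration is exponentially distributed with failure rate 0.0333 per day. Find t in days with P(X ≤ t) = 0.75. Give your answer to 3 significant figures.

Set 1 − e^(−λt) = 0.75, so t = −ln(0.25)/λ = 1.3863/0.0333 ≈ 41.6305 days.

41.6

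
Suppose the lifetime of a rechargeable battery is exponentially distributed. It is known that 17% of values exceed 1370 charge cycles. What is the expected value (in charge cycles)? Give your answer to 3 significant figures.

e^(−λ·1370) = 0.17 ⇒ λ = −ln(0.17)/1370 = 0.0012934.
Mean = 1/λ = 773.157 charge cycles.

773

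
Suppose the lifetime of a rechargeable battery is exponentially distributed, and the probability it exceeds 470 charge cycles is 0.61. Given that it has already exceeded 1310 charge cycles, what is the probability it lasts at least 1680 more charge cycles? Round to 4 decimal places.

From e^(−λ·470) = 0.61, λ = −ln(0.61)/470 = 0.00105169.
Memoryless: P(X > 1310+1680 | X > 1310) = P(X > 1680) = e^(−0.00105169·1680) ≈ 0.1709.

0.1709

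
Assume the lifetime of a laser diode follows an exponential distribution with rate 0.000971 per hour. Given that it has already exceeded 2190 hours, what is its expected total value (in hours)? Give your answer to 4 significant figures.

By memorylessness, E[X | X > 2190] = 2190 + 1/λ = 2190 + 1029.87 = 3219.87 hours.

3220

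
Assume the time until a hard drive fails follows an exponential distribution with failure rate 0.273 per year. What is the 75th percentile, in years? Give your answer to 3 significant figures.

5.08

Set 1 − e^(−λt) = 0.75, so t = −ln(0.25)/λ = 1.3863/0.273 ≈ 5.078 years.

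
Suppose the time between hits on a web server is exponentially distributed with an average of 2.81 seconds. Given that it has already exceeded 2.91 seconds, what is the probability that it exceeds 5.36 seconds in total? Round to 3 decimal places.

0.418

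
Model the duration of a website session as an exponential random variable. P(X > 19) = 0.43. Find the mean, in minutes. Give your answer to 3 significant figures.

e^(−λ·19) = 0.43 ⇒ λ = −ln(0.43)/19 = 0.0444195.
Mean = 1/λ = 22.5126 minutes.

22.5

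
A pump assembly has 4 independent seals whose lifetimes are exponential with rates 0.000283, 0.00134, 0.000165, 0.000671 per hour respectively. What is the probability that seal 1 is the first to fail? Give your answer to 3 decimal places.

0.115

The time to first failure is exponential with rate Σλ = 0.000283 + 0.00134 + 0.000165 + 0.000671 = 0.002459.
P(seal 1 first) = λ_1/Σλ = 0.000283/0.002459 ≈ 0.115.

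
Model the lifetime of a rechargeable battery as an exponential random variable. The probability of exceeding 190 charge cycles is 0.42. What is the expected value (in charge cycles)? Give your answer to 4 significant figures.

219.0

e^(−λ·190) = 0.42 ⇒ λ = −ln(0.42)/190 = 0.00456579.
Mean = 1/λ = 219.02 charge cycles.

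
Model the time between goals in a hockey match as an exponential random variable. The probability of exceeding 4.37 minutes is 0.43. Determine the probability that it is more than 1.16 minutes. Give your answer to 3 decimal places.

0.799

e^(−λ·4.37) = 0.43 ⇒ λ = −ln(0.43)/4.37 = 0.193128.
P(X > 1.16) = e^(−0.193128·1.16) = e^(−0.22403) ≈ 0.799.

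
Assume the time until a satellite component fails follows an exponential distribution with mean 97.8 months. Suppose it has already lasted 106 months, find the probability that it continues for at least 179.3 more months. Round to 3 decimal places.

0.160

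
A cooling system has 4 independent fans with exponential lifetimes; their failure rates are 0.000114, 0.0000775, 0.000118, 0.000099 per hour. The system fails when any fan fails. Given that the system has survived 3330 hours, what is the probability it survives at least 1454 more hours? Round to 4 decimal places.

0.5521

Time to first failure ~ Exp(Σλ) with Σλ = 0.0004085.
By memorylessness, P(T > 3330+1454 | T > 3330) = P(T > 1454) = e^(−0.0004085·1454) ≈ 0.5521.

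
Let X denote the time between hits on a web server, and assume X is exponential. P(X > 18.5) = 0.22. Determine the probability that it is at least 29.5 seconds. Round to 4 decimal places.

0.0894

e^(−λ·18.5) = 0.22 ⇒ λ = −ln(0.22)/18.5 = 0.0818447.
P(X > 29.5) = e^(−0.0818447·29.5) = e^(−2.4144) ≈ 0.0894.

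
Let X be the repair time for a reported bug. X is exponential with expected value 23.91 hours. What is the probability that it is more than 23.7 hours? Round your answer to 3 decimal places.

The rate is λ = 1/23.91 = 0.0418235 per hour.
P(X > 23.7) = e^(−λ·23.7) = e^(−0.99122) ≈ 0.371.

0.371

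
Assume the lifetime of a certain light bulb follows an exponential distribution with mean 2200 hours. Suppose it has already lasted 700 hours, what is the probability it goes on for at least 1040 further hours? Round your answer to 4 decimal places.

The rate is λ = 1/2200 = 0.000454545 per hour.
The exponential is memoryless, so the remaining time is again Exp(λ): the condition X > 700 is irrelevant.
P(X > 1040) = e^(−0.47273) ≈ 0.6233.

0.6233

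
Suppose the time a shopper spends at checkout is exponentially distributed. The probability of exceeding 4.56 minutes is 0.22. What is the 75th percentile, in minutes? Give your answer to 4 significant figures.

4.175

e^(−λ·4.56) = 0.22 ⇒ λ = −ln(0.22)/4.56 = 0.332046.
75th percentile: 1 − e^(−λt) = 0.75, t = −ln(0.25)/λ = 4.17501 minutes.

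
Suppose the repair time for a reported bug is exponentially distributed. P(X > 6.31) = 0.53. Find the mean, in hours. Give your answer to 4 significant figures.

9.939

e^(−λ·6.31) = 0.53 ⇒ λ = −ln(0.53)/6.31 = 0.100615.
Mean = 1/λ = 9.93891 hours.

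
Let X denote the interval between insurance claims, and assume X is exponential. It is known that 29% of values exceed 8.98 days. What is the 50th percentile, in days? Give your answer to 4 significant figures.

5.028

e^(−λ·8.98) = 0.29 ⇒ λ = −ln(0.29)/8.98 = 0.137848.
50th percentile: 1 − e^(−λt) = 0.5, t = −ln(0.5)/λ = 5.02835 days.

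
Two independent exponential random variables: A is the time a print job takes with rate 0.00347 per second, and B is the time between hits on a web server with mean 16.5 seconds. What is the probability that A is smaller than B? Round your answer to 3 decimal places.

λ_1 = 0.00347, λ_2 = 1/16.5 = 0.0606061.
For independent exponentials, P(A < B) = λ_1/(λ_1+λ_2) = 0.00347/0.0640761 ≈ 0.054.

0.054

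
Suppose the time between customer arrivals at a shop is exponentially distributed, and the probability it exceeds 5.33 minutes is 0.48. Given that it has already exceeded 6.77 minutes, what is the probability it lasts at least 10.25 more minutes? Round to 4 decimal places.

0.2438

From e^(−λ·5.33) = 0.48, λ = −ln(0.48)/5.33 = 0.137705.
Memoryless: P(X > 6.77+10.25 | X > 6.77) = P(X > 10.25) = e^(−0.137705·10.25) ≈ 0.2438.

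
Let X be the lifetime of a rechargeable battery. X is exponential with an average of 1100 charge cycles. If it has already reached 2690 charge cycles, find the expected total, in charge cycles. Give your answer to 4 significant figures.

The rate is λ = 1/1100 = 0.000909091 per charge cycle.
By memorylessness, E[X | X > 2690] = 2690 + 1/λ = 2690 + 1100 = 3790 charge cycles.

3790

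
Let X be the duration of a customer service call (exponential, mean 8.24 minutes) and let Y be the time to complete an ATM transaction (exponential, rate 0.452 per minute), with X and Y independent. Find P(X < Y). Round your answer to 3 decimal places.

0.212

λ_1 = 1/8.24 = 0.121359, λ_2 = 0.452.
For independent exponentials, P(X < Y) = λ_1/(λ_1+λ_2) = 0.121359/0.573359 ≈ 0.212.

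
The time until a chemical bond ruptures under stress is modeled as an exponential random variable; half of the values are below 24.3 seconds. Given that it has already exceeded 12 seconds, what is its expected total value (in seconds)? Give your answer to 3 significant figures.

For an exponential, median = ln(2)/λ, so λ = ln 2 / 24.3 = 0.0285246 per second.
By memorylessness, E[X | X > 12] = 12 + 1/λ = 12 + 35.0575 = 47.0575 seconds.

47.1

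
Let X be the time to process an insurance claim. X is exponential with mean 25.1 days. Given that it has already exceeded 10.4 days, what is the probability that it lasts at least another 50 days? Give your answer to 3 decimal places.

0.136

The rate is λ = 1/25.1 = 0.0398406 per day.
The exponential is memoryless, so the remaining time is again Exp(λ): the condition X > 10.4 is irrelevant.
P(X > 50) = e^(−1.992) ≈ 0.136.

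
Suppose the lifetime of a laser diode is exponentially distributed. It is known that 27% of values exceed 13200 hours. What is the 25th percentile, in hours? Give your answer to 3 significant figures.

e^(−λ·13200) = 0.27 ⇒ λ = −ln(0.27)/13200 = 0.0000991919.
25th percentile: 1 − e^(−λt) = 0.25, t = −ln(0.75)/λ = 2900.26 hours.

2900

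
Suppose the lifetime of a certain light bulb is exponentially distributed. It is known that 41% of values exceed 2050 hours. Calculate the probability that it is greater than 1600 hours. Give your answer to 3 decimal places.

0.499

e^(−λ·2050) = 0.41 ⇒ λ = −ln(0.41)/2050 = 0.000434926.
P(X > 1600) = e^(−0.000434926·1600) = e^(−0.69588) ≈ 0.499.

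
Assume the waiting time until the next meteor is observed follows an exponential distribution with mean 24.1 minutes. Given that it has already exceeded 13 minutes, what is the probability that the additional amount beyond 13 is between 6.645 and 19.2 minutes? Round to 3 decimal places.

The rate is λ = 1/24.1 = 0.0414938 per minute.
Memoryless: the residual past 13 is again Exp(λ).
P(6.645 < residual < 19.2) = e^(−λ·6.645) − e^(−λ·19.2) = 0.75902 − 0.45082 ≈ 0.308.

0.308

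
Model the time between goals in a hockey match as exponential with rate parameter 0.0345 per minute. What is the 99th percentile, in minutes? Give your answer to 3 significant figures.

Set 1 − e^(−λt) = 0.99, so t = −ln(0.01)/λ = 4.6052/0.0345 ≈ 133.483 minutes.

133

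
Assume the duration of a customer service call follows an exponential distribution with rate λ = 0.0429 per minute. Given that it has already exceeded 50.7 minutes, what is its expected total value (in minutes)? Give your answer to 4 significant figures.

By memorylessness, E[X | X > 50.7] = 50.7 + 1/λ = 50.7 + 23.31 = 74.01 minutes.

74.01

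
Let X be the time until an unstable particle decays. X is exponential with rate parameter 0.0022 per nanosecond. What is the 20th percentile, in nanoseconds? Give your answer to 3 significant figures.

Set 1 − e^(−λt) = 0.2, so t = −ln(0.8)/λ = 0.22314/0.0022 ≈ 101.429 nanoseconds.

101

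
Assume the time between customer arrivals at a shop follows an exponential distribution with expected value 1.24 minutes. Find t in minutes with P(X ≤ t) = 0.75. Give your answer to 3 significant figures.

The rate is λ = 1/1.24 = 0.806452 per minute.
Set 1 − e^(−λt) = 0.75, so t = −ln(0.25)/λ = 1.3863/0.806452 ≈ 1.71901 minutes.

1.72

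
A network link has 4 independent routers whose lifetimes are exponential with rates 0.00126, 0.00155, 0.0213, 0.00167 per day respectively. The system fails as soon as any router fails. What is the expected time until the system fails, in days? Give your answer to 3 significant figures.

The time to first failure is exponential with rate Σλ = 0.00126 + 0.00155 + 0.0213 + 0.00167 = 0.02578.
E[min] = 1/Σλ = 1/0.02578 = 38.7898 days.

38.8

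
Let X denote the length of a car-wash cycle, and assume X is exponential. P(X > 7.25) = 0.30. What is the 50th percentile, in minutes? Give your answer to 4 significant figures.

e^(−λ·7.25) = 0.30 ⇒ λ = −ln(0.30)/7.25 = 0.166065.
50th percentile: 1 − e^(−λt) = 0.5, t = −ln(0.5)/λ = 4.17395 minutes.

4.174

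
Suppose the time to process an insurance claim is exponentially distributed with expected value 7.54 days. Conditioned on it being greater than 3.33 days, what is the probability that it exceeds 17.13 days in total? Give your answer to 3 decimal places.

The rate is λ = 1/7.54 = 0.132626 per day.
P(X > s+t | X > s) = e^(−λ(s+t))/e^(−λs) = e^(−λt), independent of s = 3.33.
P(X > 13.8) = e^(−1.8302) ≈ 0.160.

0.160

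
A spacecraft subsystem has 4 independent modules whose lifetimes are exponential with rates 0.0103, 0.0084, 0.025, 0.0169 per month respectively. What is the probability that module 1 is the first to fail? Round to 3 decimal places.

The time to first failure is exponential with rate Σλ = 0.0103 + 0.0084 + 0.025 + 0.0169 = 0.0606.
P(module 1 first) = λ_1/Σλ = 0.0103/0.0606 ≈ 0.170.

0.170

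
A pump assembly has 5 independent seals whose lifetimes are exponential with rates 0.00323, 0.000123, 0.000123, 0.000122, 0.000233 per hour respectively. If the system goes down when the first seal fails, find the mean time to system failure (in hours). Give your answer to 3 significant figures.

The time to first failure is exponential with rate Σλ = 0.00323 + 0.000123 + 0.000123 + 0.000122 + 0.000233 = 0.003831.
E[min] = 1/Σλ = 1/0.003831 = 261.028 hours.

261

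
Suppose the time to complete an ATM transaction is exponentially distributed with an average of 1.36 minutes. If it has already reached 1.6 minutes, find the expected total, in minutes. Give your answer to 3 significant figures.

2.96

The rate is λ = 1/1.36 = 0.735294 per minute.
By memorylessness, E[X | X > 1.6] = 1.6 + 1/λ = 1.6 + 1.36 = 2.96 minutes.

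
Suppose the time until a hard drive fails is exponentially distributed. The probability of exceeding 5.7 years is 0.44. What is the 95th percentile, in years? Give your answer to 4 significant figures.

20.80

e^(−λ·5.7) = 0.44 ⇒ λ = −ln(0.44)/5.7 = 0.144032.
95th percentile: 1 − e^(−λt) = 0.95, t = −ln(0.05)/λ = 20.7991 years.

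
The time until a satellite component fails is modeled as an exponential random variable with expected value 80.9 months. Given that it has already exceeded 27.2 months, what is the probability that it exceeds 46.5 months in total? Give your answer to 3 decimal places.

The rate is λ = 1/80.9 = 0.0123609 per month.
P(X > s+t | X > s) = e^(−λ(s+t))/e^(−λs) = e^(−λt), independent of s = 27.2.
P(X > 19.3) = e^(−0.23857) ≈ 0.788.

0.788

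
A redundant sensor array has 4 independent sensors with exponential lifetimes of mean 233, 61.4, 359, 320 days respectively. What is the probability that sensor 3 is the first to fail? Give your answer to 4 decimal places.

Rates: λ_i = 1/mean_i → 0.00429185, 0.0162866, 0.00278552, 0.003125; Σλ = 0.026489.
P(sensor 3 first) = λ_3/Σλ = 0.00278552/0.026489 ≈ 0.1052.

0.1052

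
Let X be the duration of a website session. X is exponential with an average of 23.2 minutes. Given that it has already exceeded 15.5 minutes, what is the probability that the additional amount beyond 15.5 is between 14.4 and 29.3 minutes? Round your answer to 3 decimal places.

0.255

The rate is λ = 1/23.2 = 0.0431034 per minute.
Memoryless: the residual past 15.5 is again Exp(λ).
P(14.4 < residual < 29.3) = e^(−λ·14.4) − e^(−λ·29.3) = 0.53757 − 0.28282 ≈ 0.255.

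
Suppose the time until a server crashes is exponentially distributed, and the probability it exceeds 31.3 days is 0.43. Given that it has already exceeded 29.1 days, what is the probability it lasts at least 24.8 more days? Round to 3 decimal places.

From e^(−λ·31.3) = 0.43, λ = −ln(0.43)/31.3 = 0.0269639.
Memoryless: P(X > 29.1+24.8 | X > 29.1) = P(X > 24.8) = e^(−0.0269639·24.8) ≈ 0.512.

0.512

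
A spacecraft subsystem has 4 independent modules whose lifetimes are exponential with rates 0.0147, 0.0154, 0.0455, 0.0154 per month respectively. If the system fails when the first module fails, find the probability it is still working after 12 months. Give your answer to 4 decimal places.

The time to first failure is exponential with rate Σλ = 0.0147 + 0.0154 + 0.0455 + 0.0154 = 0.091.
P(min > 12) = e^(−0.091·12) = e^(−1.092) ≈ 0.3355.

0.3355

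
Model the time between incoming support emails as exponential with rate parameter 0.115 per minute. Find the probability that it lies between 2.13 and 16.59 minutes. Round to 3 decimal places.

0.634

P(2.13 < X < 16.59) = e^(−λ·2.13) − e^(−λ·16.59) = 0.78274 − 0.14840 ≈ 0.634.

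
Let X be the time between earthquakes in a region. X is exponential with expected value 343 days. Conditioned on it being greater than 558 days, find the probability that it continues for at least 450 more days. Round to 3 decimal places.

0.269

The rate is λ = 1/343 = 0.00291545 per day.
By the memoryless property, P(X > 558+450 | X > 558) = P(X > 450).
P(X > 450) = e^(−1.312) ≈ 0.269.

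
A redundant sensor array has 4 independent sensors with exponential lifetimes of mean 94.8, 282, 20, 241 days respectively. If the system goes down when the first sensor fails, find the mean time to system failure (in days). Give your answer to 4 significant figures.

The first failure time is exponential with rate Σλ_i = 1/94.8 + 1/282 + 1/20 + 1/241 = 0.068244 per day.
E[min] = 1/Σλ = 1/0.068244 = 14.6533 days.

14.65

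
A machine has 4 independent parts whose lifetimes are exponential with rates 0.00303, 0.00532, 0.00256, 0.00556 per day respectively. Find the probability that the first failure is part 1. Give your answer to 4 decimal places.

The time to first failure is exponential with rate Σλ = 0.00303 + 0.00532 + 0.00256 + 0.00556 = 0.01647.
P(part 1 first) = λ_1/Σλ = 0.00303/0.01647 ≈ 0.1840.

0.1840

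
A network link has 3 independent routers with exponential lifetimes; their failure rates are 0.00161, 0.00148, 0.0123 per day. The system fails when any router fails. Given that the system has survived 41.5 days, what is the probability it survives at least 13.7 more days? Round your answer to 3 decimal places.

0.810

Time to first failure ~ Exp(Σλ) with Σλ = 0.01539.
By memorylessness, P(T > 41.5+13.7 | T > 41.5) = P(T > 13.7) = e^(−0.01539·13.7) ≈ 0.810.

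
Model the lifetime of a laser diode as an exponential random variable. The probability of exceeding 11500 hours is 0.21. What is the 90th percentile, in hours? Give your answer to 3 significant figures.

17000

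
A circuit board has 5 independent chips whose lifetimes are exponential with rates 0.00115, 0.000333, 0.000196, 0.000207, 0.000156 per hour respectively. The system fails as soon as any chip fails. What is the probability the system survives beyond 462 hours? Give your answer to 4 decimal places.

0.3893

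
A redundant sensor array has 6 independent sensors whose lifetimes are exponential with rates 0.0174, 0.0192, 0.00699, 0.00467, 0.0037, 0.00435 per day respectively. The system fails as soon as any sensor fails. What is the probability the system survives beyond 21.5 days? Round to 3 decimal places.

The time to first failure is exponential with rate Σλ = 0.0174 + 0.0192 + 0.00699 + 0.00467 + 0.0037 + 0.00435 = 0.05631.
P(min > 21.5) = e^(−0.05631·21.5) = e^(−1.2107) ≈ 0.298.

0.298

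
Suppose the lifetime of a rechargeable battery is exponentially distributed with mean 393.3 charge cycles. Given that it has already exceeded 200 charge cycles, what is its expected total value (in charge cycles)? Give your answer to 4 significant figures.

593.3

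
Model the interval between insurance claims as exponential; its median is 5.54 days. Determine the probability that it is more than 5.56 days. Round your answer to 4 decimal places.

For an exponential, median = ln(2)/λ, so λ = ln 2 / 5.54 = 0.125117 per day.
P(X > 5.56) = e^(−λ·5.56) = e^(−0.69565) ≈ 0.4988.

0.4988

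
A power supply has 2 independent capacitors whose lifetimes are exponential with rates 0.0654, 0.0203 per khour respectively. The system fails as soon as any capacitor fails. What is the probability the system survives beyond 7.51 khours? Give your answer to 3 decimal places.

0.525

The time to first failure is exponential with rate Σλ = 0.0654 + 0.0203 = 0.0857.
P(min > 7.51) = e^(−0.0857·7.51) = e^(−0.64361) ≈ 0.525.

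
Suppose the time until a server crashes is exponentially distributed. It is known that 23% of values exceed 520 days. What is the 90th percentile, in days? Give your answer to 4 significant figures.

814.7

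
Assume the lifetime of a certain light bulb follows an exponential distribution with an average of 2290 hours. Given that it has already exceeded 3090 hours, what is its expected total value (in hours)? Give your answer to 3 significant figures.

5380

The rate is λ = 1/2290 = 0.000436681 per hour.
By memorylessness, E[X | X > 3090] = 3090 + 1/λ = 3090 + 2290 = 5380 hours.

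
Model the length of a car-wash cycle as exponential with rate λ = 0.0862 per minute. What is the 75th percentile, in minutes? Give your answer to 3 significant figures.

16.1

Set 1 − e^(−λt) = 0.75, so t = −ln(0.25)/λ = 1.3863/0.0862 ≈ 16.0823 minutes.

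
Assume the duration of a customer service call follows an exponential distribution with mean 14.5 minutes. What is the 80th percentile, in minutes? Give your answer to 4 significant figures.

The rate is λ = 1/14.5 = 0.0689655 per minute.
Set 1 − e^(−λt) = 0.8, so t = −ln(0.2)/λ = 1.6094/0.0689655 ≈ 23.3368 minutes.

23.34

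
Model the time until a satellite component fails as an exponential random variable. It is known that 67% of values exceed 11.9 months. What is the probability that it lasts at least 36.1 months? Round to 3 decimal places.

0.297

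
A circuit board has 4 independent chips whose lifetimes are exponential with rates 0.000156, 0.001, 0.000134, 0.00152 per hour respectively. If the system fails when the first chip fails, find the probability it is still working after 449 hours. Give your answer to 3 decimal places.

0.283

The time to first failure is exponential with rate Σλ = 0.000156 + 0.001 + 0.000134 + 0.00152 = 0.00281.
P(min > 449) = e^(−0.00281·449) = e^(−1.2617) ≈ 0.283.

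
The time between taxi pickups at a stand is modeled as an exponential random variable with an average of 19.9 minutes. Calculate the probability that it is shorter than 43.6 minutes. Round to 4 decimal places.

0.8882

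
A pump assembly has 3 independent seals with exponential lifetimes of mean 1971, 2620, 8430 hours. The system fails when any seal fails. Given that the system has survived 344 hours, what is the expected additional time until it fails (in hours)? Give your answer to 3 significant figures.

992

First-failure rate Σλ = 1/1971 + 1/2620 + 1/8430 = 0.00100766.
By memorylessness the expected residual is 1/Σλ = 992.398 hours, regardless of the 344 already elapsed.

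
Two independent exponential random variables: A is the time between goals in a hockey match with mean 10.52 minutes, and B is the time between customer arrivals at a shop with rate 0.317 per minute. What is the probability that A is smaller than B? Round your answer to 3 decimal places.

0.231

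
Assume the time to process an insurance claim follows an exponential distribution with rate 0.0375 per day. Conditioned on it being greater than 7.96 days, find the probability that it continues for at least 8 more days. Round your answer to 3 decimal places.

0.741

The exponential is memoryless, so the remaining time is again Exp(λ): the condition X > 7.96 is irrelevant.
P(X > 8) = e^(−0.3) ≈ 0.741.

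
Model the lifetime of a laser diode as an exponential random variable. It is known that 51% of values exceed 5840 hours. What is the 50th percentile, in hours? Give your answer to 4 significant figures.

e^(−λ·5840) = 0.51 ⇒ λ = −ln(0.51)/5840 = 0.000115299.
50th percentile: 1 − e^(−λt) = 0.5, t = −ln(0.5)/λ = 6011.75 hours.

6012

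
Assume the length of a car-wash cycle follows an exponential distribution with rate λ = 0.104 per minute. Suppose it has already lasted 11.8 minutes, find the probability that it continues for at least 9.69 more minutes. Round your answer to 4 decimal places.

0.3650

The exponential is memoryless, so the remaining time is again Exp(λ): the condition X > 11.8 is irrelevant.
P(X > 9.69) = e^(−1.0078) ≈ 0.3650.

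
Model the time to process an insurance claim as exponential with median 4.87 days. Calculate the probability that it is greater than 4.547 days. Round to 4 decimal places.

0.5235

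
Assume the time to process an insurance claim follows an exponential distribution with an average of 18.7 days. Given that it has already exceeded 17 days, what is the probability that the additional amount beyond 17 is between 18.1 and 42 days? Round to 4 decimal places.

0.2741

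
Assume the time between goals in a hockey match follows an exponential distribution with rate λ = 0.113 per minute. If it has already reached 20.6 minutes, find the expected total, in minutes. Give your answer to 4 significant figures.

29.45

By memorylessness, E[X | X > 20.6] = 20.6 + 1/λ = 20.6 + 8.84956 = 29.4496 minutes.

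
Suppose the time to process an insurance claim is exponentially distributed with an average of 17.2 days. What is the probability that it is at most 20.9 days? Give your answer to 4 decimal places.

The rate is λ = 1/17.2 = 0.0581395 per day.
P(X ≤ 20.9) = 1 − e^(−λ·20.9) = 1 − e^(−1.2151) ≈ 0.7033.

0.7033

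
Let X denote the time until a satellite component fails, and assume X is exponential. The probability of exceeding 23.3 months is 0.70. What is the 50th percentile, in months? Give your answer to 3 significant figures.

45.3

e^(−λ·23.3) = 0.70 ⇒ λ = −ln(0.70)/23.3 = 0.0153079.
50th percentile: 1 − e^(−λt) = 0.5, t = −ln(0.5)/λ = 45.2802 months.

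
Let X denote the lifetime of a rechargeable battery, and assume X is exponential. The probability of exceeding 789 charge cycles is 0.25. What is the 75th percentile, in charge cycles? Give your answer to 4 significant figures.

789.0

e^(−λ·789) = 0.25 ⇒ λ = −ln(0.25)/789 = 0.00175703.
75th percentile: 1 − e^(−λt) = 0.75, t = −ln(0.25)/λ = 789 charge cycles.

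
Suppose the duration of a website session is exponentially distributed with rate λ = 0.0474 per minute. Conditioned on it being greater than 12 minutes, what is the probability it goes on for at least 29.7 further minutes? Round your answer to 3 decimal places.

0.245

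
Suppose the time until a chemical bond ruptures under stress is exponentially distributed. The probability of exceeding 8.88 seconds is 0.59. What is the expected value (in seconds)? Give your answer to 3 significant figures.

16.8

e^(−λ·8.88) = 0.59 ⇒ λ = −ln(0.59)/8.88 = 0.0594181.
Mean = 1/λ = 16.8299 seconds.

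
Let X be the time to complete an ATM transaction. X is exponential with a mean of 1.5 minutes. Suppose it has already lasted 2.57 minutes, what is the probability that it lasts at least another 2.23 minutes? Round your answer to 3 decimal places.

The rate is λ = 1/1.5 = 0.666667 per minute.
The exponential is memoryless, so the remaining time is again Exp(λ): the condition X > 2.57 is irrelevant.
P(X > 2.23) = e^(−1.4867) ≈ 0.226.

0.226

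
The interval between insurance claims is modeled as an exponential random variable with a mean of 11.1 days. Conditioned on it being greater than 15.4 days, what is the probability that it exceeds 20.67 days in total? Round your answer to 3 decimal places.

0.622

The rate is λ = 1/11.1 = 0.0900901 per day.
The exponential is memoryless, so the remaining time is again Exp(λ): the condition X > 15.4 is irrelevant.
P(X > 5.27) = e^(−0.47477) ≈ 0.622.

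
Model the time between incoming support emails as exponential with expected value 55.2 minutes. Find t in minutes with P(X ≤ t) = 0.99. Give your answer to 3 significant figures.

The rate is λ = 1/55.2 = 0.0181159 per minute.
Set 1 − e^(−λt) = 0.99, so t = −ln(0.01)/λ = 4.6052/0.0181159 ≈ 254.205 minutes.

254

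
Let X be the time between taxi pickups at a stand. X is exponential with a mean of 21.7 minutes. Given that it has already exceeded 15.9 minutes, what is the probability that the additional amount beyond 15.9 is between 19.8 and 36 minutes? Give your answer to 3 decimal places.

0.211

The rate is λ = 1/21.7 = 0.0460829 per minute.
Memoryless: the residual past 15.9 is again Exp(λ).
P(19.8 < residual < 36) = e^(−λ·19.8) − e^(−λ·36) = 0.40154 − 0.19033 ≈ 0.211.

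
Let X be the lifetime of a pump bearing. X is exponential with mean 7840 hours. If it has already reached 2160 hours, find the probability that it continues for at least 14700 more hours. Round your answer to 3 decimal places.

The rate is λ = 1/7840 = 0.000127551 per hour.
The exponential is memoryless, so the remaining time is again Exp(λ): the condition X > 2160 is irrelevant.
P(X > 14700) = e^(−1.875) ≈ 0.153.

0.153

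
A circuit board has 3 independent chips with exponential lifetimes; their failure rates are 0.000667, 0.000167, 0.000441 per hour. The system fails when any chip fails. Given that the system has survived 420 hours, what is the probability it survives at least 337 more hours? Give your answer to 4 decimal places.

0.6507

Time to first failure ~ Exp(Σλ) with Σλ = 0.001275.
By memorylessness, P(T > 420+337 | T > 420) = P(T > 337) = e^(−0.001275·337) ≈ 0.6507.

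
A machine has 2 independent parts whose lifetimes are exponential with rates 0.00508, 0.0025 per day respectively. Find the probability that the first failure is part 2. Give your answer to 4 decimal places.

The time to first failure is exponential with rate Σλ = 0.00508 + 0.0025 = 0.00758.
P(part 2 first) = λ_2/Σλ = 0.0025/0.00758 ≈ 0.3298.

0.3298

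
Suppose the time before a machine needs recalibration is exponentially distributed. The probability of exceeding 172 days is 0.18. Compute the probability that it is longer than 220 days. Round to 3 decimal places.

0.112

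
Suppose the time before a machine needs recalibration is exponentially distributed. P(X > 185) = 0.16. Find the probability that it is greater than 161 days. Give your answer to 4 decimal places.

e^(−λ·185) = 0.16 ⇒ λ = −ln(0.16)/185 = 0.00990585.
P(X > 161) = e^(−0.00990585·161) = e^(−1.5948) ≈ 0.2029.

0.2029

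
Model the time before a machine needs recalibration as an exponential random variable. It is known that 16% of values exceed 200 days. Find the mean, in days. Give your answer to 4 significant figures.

e^(−λ·200) = 0.16 ⇒ λ = −ln(0.16)/200 = 0.00916291.
Mean = 1/λ = 109.136 days.

109.1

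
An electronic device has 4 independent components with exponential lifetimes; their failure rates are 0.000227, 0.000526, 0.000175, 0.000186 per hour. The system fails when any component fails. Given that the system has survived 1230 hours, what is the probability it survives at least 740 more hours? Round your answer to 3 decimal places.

Time to first failure ~ Exp(Σλ) with Σλ = 0.001114.
By memorylessness, P(T > 1230+740 | T > 1230) = P(T > 740) = e^(−0.001114·740) ≈ 0.439.

0.439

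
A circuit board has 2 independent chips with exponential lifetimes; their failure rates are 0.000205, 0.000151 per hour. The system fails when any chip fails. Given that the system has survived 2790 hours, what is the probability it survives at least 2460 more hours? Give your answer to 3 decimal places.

0.417

Time to first failure ~ Exp(Σλ) with Σλ = 0.000356.
By memorylessness, P(T > 2790+2460 | T > 2790) = P(T > 2460) = e^(−0.000356·2460) ≈ 0.417.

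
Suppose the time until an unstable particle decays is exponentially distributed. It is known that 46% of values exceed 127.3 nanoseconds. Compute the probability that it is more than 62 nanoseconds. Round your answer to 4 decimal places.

e^(−λ·127.3) = 0.46 ⇒ λ = −ln(0.46)/127.3 = 0.00609999.
P(X > 62) = e^(−0.00609999·62) = e^(−0.3782) ≈ 0.6851.

0.6851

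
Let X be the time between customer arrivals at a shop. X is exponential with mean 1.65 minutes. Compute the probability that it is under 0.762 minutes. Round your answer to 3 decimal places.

The rate is λ = 1/1.65 = 0.606061 per minute.
P(X ≤ 0.762) = 1 − e^(−λ·0.762) = 1 − e^(−0.46182) ≈ 0.370.

0.370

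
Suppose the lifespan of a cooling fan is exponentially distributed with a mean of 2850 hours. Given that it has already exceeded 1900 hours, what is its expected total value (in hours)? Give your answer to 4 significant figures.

The rate is λ = 1/2850 = 0.000350877 per hour.
By memorylessness, E[X | X > 1900] = 1900 + 1/λ = 1900 + 2850 = 4750 hours.

4750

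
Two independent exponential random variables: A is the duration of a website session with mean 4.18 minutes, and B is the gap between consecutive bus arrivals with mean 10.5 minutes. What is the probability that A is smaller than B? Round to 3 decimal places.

0.715

λ_1 = 1/4.18 = 0.239234, λ_2 = 1/10.5 = 0.0952381.
For independent exponentials, P(A < B) = λ_1/(λ_1+λ_2) = 0.239234/0.334473 ≈ 0.715.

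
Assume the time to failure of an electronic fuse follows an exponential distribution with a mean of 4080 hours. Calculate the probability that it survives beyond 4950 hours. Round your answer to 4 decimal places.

0.2972

The rate is λ = 1/4080 = 0.000245098 per hour.
P(X > 4950) = e^(−λ·4950) = e^(−1.2132) ≈ 0.2972.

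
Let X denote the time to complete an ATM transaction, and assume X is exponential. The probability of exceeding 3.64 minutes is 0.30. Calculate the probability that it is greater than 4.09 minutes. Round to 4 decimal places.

0.2585

e^(−λ·3.64) = 0.30 ⇒ λ = −ln(0.30)/3.64 = 0.330762.
P(X > 4.09) = e^(−0.330762·4.09) = e^(−1.3528) ≈ 0.2585.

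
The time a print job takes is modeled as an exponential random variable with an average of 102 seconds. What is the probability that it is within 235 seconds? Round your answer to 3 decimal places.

0.900

The rate is λ = 1/102 = 0.00980392 per second.
P(X ≤ 235) = 1 − e^(−λ·235) = 1 − e^(−2.3039) ≈ 0.900.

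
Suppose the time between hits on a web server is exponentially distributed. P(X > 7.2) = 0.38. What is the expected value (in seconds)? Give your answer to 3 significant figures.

7.44

e^(−λ·7.2) = 0.38 ⇒ λ = −ln(0.38)/7.2 = 0.134387.
Mean = 1/λ = 7.44121 seconds.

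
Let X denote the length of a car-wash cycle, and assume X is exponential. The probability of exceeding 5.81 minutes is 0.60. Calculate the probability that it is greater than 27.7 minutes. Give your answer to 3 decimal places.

e^(−λ·5.81) = 0.60 ⇒ λ = −ln(0.60)/5.81 = 0.0879218.
P(X > 27.7) = e^(−0.0879218·27.7) = e^(−2.4354) ≈ 0.088.

0.088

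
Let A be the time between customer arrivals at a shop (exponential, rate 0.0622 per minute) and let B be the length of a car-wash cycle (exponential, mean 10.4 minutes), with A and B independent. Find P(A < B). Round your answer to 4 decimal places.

λ_1 = 0.0622, λ_2 = 1/10.4 = 0.0961538.
For independent exponentials, P(A < B) = λ_1/(λ_1+λ_2) = 0.0622/0.158354 ≈ 0.3928.

0.3928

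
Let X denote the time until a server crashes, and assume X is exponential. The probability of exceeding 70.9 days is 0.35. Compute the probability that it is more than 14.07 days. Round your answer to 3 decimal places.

0.812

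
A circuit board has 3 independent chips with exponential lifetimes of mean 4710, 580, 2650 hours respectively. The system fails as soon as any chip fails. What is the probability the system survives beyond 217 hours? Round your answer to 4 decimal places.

0.6053

The first failure time is exponential with rate Σλ_i = 1/4710 + 1/580 + 1/2650 = 0.00231381 per hour.
P(min > 217) = e^(−0.00231381·217) = e^(−0.5021) ≈ 0.6053.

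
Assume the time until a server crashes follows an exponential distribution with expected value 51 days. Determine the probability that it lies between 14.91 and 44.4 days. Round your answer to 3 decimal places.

The rate is λ = 1/51 = 0.0196078 per day.
P(14.91 < X < 44.4) = e^(−λ·14.91) − e^(−λ·44.4) = 0.74651 − 0.41871 ≈ 0.328.

0.328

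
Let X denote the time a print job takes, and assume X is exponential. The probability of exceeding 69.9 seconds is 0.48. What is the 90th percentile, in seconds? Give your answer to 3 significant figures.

e^(−λ·69.9) = 0.48 ⇒ λ = −ln(0.48)/69.9 = 0.0105003.
90th percentile: 1 − e^(−λt) = 0.9, t = −ln(0.1)/λ = 219.288 seconds.

219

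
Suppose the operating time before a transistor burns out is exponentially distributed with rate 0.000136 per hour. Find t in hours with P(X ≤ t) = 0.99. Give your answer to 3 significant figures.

33900

Set 1 − e^(−λt) = 0.99, so t = −ln(0.01)/λ = 4.6052/0.000136 ≈ 33861.5 hours.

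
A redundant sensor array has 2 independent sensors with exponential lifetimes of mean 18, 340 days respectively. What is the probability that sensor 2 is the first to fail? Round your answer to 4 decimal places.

Rates: λ_i = 1/mean_i → 0.0555556, 0.00294118; Σλ = 0.0584967.
P(sensor 2 first) = λ_2/Σλ = 0.00294118/0.0584967 ≈ 0.0503.

0.0503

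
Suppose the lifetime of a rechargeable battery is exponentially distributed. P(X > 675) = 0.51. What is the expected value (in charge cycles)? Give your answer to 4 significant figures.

1002

e^(−λ·675) = 0.51 ⇒ λ = −ln(0.51)/675 = 0.000997547.
Mean = 1/λ = 1002.46 charge cycles.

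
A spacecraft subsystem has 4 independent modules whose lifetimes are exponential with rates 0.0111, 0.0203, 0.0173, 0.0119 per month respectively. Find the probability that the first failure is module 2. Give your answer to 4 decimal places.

The time to first failure is exponential with rate Σλ = 0.0111 + 0.0203 + 0.0173 + 0.0119 = 0.0606.
P(module 2 first) = λ_2/Σλ = 0.0203/0.0606 ≈ 0.3350.

0.3350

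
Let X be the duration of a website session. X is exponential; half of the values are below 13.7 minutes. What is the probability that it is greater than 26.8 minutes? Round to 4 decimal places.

For an exponential, median = ln(2)/λ, so λ = ln 2 / 13.7 = 0.0505947 per minute.
P(X > 26.8) = e^(−λ·26.8) = e^(−1.3559) ≈ 0.2577.

0.2577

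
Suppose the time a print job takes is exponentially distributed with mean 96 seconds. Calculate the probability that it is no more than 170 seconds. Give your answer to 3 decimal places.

The rate is λ = 1/96 = 0.0104167 per second.
P(X ≤ 170) = 1 − e^(−λ·170) = 1 − e^(−1.7708) ≈ 0.830.

0.830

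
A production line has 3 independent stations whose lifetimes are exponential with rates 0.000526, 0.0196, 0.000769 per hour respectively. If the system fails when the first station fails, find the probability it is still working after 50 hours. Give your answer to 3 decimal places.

0.352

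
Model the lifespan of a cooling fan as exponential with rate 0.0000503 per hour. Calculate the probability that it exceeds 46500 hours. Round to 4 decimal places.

0.0964

P(X > 46500) = e^(−λ·46500) = e^(−2.339) ≈ 0.0964.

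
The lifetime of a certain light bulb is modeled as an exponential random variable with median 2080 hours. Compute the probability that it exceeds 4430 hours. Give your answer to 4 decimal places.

For an exponential, median = ln(2)/λ, so λ = ln 2 / 2080 = 0.000333244 per hour.
P(X > 4430) = e^(−λ·4430) = e^(−1.4763) ≈ 0.2285.

0.2285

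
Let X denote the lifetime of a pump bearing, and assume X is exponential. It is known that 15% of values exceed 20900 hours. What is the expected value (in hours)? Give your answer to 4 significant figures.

11020

e^(−λ·20900) = 0.15 ⇒ λ = −ln(0.15)/20900 = 0.0000907713.
Mean = 1/λ = 11016.7 hours.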